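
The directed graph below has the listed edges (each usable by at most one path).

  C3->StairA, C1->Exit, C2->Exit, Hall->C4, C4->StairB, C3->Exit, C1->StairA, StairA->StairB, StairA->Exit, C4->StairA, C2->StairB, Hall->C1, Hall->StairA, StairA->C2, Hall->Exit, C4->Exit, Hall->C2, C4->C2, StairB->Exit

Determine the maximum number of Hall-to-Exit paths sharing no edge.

5

Assign every edge capacity 1; by Menger, the answer equals the max flow.
Path Hall→Exit (+1); total 1.
Path Hall→C1→Exit (+1); total 2.
Path Hall→C4→Exit (+1); total 3.
Path Hall→StairA→Exit (+1); total 4.
Path Hall→C2→Exit (+1); total 5.
No residual Hall→Exit path; max flow = 5.
Certifying cut of size 5: {Hall→C1, Hall→C2, Hall→C4, Hall→Exit, Hall→StairA}.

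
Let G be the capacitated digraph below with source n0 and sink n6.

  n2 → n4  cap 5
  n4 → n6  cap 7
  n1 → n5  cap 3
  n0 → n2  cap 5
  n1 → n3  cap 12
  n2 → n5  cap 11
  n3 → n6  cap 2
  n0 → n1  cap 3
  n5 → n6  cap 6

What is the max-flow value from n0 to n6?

Augment n0→n1→n3→n6: bottleneck 2, flow now 2.
Augment n0→n1→n5→n6: bottleneck 1, flow now 3.
Augment n0→n2→n4→n6: bottleneck 5, flow now 8.
No augmenting path remains; maximum flow = 8.
In the residual graph, reachable from n0: {n0}.
Min-cut edges: n0→n1 (3), n0→n2 (5); capacity 3 + 5 = 8.
This cut is saturated, so no flow can exceed 8.

8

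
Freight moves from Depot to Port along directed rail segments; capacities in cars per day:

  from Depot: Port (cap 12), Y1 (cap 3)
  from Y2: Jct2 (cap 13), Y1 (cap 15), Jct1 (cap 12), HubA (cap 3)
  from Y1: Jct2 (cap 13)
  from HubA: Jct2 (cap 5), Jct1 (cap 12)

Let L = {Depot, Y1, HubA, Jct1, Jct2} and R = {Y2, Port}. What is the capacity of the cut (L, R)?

Edges leaving {Depot, Y1, HubA, Jct1, Jct2}: Depot→Port (12).
Cut capacity = 12 = 12.

12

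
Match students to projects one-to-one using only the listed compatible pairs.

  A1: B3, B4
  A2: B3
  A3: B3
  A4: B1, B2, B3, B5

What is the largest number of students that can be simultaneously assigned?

Unit-capacity flow: source→left, listed edges, right→sink; max matching = max flow.
Augmenting path A1→B3 (+1); matched 1.
Augmenting path A4→B1 (+1); matched 2.
Augmenting path A2→B3→A1→B4 (+1); matched 3.
No augmenting path remains; maximum matching = 3.
König certificate: {A1, A4, B3} is a vertex cover of size 3 (every listed pair touches it), so no matching can be larger.

3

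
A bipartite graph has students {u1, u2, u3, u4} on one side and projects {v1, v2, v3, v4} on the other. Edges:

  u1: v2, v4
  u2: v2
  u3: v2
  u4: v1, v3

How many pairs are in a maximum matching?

Unit-capacity flow: source→left, listed edges, right→sink; max matching = max flow.
Augmenting path u1→v2 (+1); matched 1.
Augmenting path u4→v1 (+1); matched 2.
Augmenting path u2→v2→u1→v4 (+1); matched 3.
No augmenting path remains; maximum matching = 3.
König certificate: {u1, u4, v2} is a vertex cover of size 3 (every listed pair touches it), so no matching can be larger.

3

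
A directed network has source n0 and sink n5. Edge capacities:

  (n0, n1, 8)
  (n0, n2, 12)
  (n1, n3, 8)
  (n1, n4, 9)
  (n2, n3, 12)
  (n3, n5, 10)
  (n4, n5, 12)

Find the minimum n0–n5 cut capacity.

18

Augment n0→n1→n3→n5: bottleneck 8, flow now 8.
Augment n0→n2→n3→n5: bottleneck 2, flow now 10.
Augment n0→n2→n3→n1→n4→n5: bottleneck 8, flow now 18. (uses reverse residual edge)
No augmenting path remains; maximum flow = 18.
By max-flow min-cut, the minimum cut capacity equals the max flow.
In the residual graph, reachable from n0: {n0, n2, n3}.
Min-cut edges: n0→n1 (8), n3→n5 (10); capacity 8 + 10 = 18.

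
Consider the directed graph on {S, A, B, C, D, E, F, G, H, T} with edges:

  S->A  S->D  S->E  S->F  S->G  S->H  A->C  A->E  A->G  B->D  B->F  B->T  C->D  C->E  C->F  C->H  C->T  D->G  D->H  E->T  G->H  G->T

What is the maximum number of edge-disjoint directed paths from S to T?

3

Assign every edge capacity 1; by Menger, the answer equals the max flow.
Path S→E→T (+1); total 1.
Path S→G→T (+1); total 2.
Path S→A→C→T (+1); total 3.
No residual S→T path; max flow = 3.
Certifying cut of size 3: {G→T, S→A, S→E}.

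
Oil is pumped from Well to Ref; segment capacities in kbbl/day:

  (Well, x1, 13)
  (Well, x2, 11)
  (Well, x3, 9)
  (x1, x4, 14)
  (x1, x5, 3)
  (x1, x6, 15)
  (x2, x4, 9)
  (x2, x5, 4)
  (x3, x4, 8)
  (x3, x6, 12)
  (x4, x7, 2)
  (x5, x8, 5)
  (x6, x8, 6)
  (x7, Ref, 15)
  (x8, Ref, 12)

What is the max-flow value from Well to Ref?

13

Augment Well→x1→x4→x7→Ref: bottleneck 2, flow now 2.
Augment Well→x1→x5→x8→Ref: bottleneck 3, flow now 5.
Augment Well→x1→x6→x8→Ref: bottleneck 6, flow now 11.
Augment Well→x2→x5→x8→Ref: bottleneck 2, flow now 13.
No augmenting path remains; maximum flow = 13.
In the residual graph, reachable from Well: {Well, x1, x2, x3, x4, x5, x6}.
Min-cut edges: x4→x7 (2), x5→x8 (5), x6→x8 (6); capacity 2 + 5 + 6 = 13.
This cut is saturated, so no flow can exceed 13.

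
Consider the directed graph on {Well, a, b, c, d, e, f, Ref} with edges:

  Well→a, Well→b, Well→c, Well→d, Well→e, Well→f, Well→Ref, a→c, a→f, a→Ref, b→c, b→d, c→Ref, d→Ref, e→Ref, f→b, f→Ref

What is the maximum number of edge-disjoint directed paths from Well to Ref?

Assign every edge capacity 1; by Menger, the answer equals the max flow.
Path Well→Ref (+1); total 1.
Path Well→a→Ref (+1); total 2.
Path Well→c→Ref (+1); total 3.
Path Well→d→Ref (+1); total 4.
Path Well→e→Ref (+1); total 5.
Path Well→f→Ref (+1); total 6.
No residual Well→Ref path; max flow = 6.
Certifying cut of size 6: {Well→Ref, Well→a, Well→e, Well→f, c→Ref, d→Ref}.

6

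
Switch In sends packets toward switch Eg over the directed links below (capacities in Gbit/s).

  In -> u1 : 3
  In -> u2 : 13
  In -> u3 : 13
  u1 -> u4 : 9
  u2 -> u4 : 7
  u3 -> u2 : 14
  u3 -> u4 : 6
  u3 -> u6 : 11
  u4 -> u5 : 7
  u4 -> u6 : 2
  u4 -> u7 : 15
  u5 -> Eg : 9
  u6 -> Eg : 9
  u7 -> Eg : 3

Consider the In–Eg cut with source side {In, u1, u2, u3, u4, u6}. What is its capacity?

31

Edges leaving {In, u1, u2, u3, u4, u6}: u4→u5 (7), u4→u7 (15), u6→Eg (9).
Cut capacity = 7 + 15 + 9 = 31.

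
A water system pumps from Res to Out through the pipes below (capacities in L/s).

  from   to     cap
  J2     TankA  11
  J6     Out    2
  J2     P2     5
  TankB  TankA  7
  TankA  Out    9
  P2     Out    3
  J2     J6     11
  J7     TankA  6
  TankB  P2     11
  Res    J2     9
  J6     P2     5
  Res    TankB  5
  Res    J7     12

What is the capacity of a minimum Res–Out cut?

14

Augment Res→J7→TankA→Out: bottleneck 6, flow now 6.
Augment Res→TankB→P2→Out: bottleneck 3, flow now 9.
Augment Res→TankB→TankA→Out: bottleneck 2, flow now 11.
Augment Res→J2→TankA→Out: bottleneck 1, flow now 12.
Augment Res→J2→J6→Out: bottleneck 2, flow now 14.
No augmenting path remains; maximum flow = 14.
By max-flow min-cut, the minimum cut capacity equals the max flow.
In the residual graph, reachable from Res: {Res, J7, TankB, J2, P2, TankA, J6}.
Min-cut edges: P2→Out (3), TankA→Out (9), J6→Out (2); capacity 3 + 9 + 2 = 14.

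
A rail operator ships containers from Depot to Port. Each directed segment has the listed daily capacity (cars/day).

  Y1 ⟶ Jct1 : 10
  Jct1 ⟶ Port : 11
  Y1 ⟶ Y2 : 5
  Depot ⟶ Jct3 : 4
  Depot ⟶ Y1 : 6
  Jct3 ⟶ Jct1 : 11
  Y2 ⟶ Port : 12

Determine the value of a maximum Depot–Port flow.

Augment Depot→Jct3→Jct1→Port: bottleneck 4, flow now 4.
Augment Depot→Y1→Y2→Port: bottleneck 5, flow now 9.
Augment Depot→Y1→Jct1→Port: bottleneck 1, flow now 10.
No augmenting path remains; maximum flow = 10.
In the residual graph, reachable from Depot: {Depot}.
Min-cut edges: Depot→Jct3 (4), Depot→Y1 (6); capacity 4 + 6 = 10.
This cut is saturated, so no flow can exceed 10.

10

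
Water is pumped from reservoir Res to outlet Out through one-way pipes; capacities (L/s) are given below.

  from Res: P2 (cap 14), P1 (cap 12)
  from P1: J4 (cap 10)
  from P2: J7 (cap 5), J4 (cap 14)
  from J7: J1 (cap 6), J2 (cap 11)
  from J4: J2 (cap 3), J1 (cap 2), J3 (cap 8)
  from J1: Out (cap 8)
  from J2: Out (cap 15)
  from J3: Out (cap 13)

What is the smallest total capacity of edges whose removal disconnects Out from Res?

Augment Res→P1→J4→J1→Out: bottleneck 2, flow now 2.
Augment Res→P1→J4→J2→Out: bottleneck 3, flow now 5.
Augment Res→P1→J4→J3→Out: bottleneck 5, flow now 10.
Augment Res→P2→J7→J1→Out: bottleneck 5, flow now 15.
Augment Res→P2→J4→J3→Out: bottleneck 3, flow now 18.
No augmenting path remains; maximum flow = 18.
By max-flow min-cut, the minimum cut capacity equals the max flow.
In the residual graph, reachable from Res: {Res, P1, P2, J4}.
Min-cut edges: P2→J7 (5), J4→J1 (2), J4→J2 (3), J4→J3 (8); capacity 5 + 2 + 3 + 8 = 18.

18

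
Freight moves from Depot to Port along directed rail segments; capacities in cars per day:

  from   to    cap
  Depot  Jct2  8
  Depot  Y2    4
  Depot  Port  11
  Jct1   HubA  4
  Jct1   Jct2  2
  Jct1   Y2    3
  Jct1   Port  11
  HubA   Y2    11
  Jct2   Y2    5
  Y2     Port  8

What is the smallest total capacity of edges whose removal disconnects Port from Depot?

Augment Depot→Port: bottleneck 11, flow now 11.
Augment Depot→Y2→Port: bottleneck 4, flow now 15.
Augment Depot→Jct2→Y2→Port: bottleneck 4, flow now 19.
No augmenting path remains; maximum flow = 19.
By max-flow min-cut, the minimum cut capacity equals the max flow.
In the residual graph, reachable from Depot: {Depot, Jct2, Y2}.
Min-cut edges: Depot→Port (11), Y2→Port (8); capacity 11 + 8 = 19.

19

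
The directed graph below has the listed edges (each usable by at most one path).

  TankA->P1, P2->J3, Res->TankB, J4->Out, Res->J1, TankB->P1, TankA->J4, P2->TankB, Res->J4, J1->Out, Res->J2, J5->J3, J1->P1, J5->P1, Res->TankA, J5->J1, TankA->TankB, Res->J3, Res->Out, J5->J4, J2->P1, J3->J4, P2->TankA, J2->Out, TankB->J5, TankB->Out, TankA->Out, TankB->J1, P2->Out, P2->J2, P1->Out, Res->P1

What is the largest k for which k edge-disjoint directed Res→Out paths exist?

Assign every edge capacity 1; by Menger, the answer equals the max flow.
Path Res→Out (+1); total 1.
Path Res→TankB→Out (+1); total 2.
Path Res→TankA→Out (+1); total 3.
Path Res→J1→Out (+1); total 4.
Path Res→J2→Out (+1); total 5.
Path Res→J4→Out (+1); total 6.
Path Res→P1→Out (+1); total 7.
No residual Res→Out path; max flow = 7.
Certifying cut of size 7: {J4→Out, Res→J1, Res→J2, Res→Out, Res→P1, Res→TankA, Res→TankB}.

7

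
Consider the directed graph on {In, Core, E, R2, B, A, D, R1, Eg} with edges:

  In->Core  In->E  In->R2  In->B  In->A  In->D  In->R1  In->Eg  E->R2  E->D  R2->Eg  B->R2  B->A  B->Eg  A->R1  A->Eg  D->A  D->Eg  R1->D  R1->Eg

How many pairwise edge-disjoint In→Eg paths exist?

Assign every edge capacity 1; by Menger, the answer equals the max flow.
Path In→Eg (+1); total 1.
Path In→R2→Eg (+1); total 2.
Path In→B→Eg (+1); total 3.
Path In→A→Eg (+1); total 4.
Path In→D→Eg (+1); total 5.
Path In→R1→Eg (+1); total 6.
No residual In→Eg path; max flow = 6.
Certifying cut of size 6: {A→Eg, D→Eg, In→B, In→Eg, R1→Eg, R2→Eg}.

6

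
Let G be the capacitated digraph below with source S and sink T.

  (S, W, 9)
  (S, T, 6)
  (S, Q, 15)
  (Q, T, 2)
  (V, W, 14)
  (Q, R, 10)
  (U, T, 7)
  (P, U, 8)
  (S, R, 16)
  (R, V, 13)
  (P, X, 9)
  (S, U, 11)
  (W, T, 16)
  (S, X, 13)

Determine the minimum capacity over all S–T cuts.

31

Augment S→T: bottleneck 6, flow now 6.
Augment S→Q→T: bottleneck 2, flow now 8.
Augment S→U→T: bottleneck 7, flow now 15.
Augment S→W→T: bottleneck 9, flow now 24.
Augment S→R→V→W→T: bottleneck 7, flow now 31.
No augmenting path remains; maximum flow = 31.
By max-flow min-cut, the minimum cut capacity equals the max flow.
In the residual graph, reachable from S: {S, Q, R, U, V, W, X}.
Min-cut edges: S→T (6), Q→T (2), U→T (7), W→T (16); capacity 6 + 2 + 7 + 16 = 31.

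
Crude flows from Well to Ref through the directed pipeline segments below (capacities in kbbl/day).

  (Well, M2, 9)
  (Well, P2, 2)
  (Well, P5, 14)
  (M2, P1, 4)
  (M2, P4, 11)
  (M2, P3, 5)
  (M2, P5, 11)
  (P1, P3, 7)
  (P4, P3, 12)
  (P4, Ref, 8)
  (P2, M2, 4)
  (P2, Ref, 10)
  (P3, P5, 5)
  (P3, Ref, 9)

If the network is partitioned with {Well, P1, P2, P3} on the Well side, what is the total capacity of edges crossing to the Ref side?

51

Edges leaving {Well, P1, P2, P3}: Well→M2 (9), Well→P5 (14), P2→M2 (4), P2→Ref (10), P3→P5 (5), P3→Ref (9).
Cut capacity = 9 + 14 + 4 + 10 + 5 + 9 = 51.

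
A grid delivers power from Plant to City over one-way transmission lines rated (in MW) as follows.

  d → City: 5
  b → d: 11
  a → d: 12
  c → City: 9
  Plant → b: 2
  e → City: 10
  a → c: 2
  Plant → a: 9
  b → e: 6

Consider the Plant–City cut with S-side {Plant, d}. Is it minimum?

Given cut capacity: 9 + 2 + 5 = 16.
Augment Plant→a→c→City: bottleneck 2, flow now 2.
Augment Plant→a→d→City: bottleneck 5, flow now 7.
Augment Plant→b→e→City: bottleneck 2, flow now 9.
No augmenting path remains; maximum flow = 9.
In the residual graph, reachable from Plant: {Plant, a, d}.
Min-cut edges: Plant→b (2), a→c (2), d→City (5); capacity 2 + 2 + 5 = 9.
Cut capacity 16 exceeds the max flow 9, so it is not minimum.

No — its capacity is 16, but the minimum cut has capacity 9.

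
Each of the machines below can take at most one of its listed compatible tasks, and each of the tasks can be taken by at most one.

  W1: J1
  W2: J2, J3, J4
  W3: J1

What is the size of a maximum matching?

2

Unit-capacity flow: source→left, listed edges, right→sink; max matching = max flow.
Augmenting path W1→J1 (+1); matched 1.
Augmenting path W2→J2 (+1); matched 2.
No augmenting path remains; maximum matching = 2.
König certificate: {W2, J1} is a vertex cover of size 2 (every listed pair touches it), so no matching can be larger.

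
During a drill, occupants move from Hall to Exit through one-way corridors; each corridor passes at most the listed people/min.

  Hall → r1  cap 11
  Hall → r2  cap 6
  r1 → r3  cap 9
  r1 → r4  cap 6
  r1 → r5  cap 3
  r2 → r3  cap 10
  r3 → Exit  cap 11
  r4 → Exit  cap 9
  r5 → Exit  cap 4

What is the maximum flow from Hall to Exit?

Augment Hall→r1→r3→Exit: bottleneck 9, flow now 9.
Augment Hall→r1→r4→Exit: bottleneck 2, flow now 11.
Augment Hall→r2→r3→Exit: bottleneck 2, flow now 13.
Augment Hall→r2→r3→r1→r4→Exit: bottleneck 4, flow now 17. (uses reverse residual edge)
No augmenting path remains; maximum flow = 17.
In the residual graph, reachable from Hall: {Hall}.
Min-cut edges: Hall→r1 (11), Hall→r2 (6); capacity 11 + 6 = 17.
This cut is saturated, so no flow can exceed 17.

17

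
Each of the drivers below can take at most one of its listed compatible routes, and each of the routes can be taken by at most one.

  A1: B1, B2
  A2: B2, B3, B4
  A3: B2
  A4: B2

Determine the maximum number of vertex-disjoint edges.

3

Unit-capacity flow: source→left, listed edges, right→sink; max matching = max flow.
Augmenting path A1→B1 (+1); matched 1.
Augmenting path A2→B2 (+1); matched 2.
Augmenting path A3→B2→A2→B3 (+1); matched 3.
No augmenting path remains; maximum matching = 3.
König certificate: {A1, A2, B2} is a vertex cover of size 3 (every listed pair touches it), so no matching can be larger.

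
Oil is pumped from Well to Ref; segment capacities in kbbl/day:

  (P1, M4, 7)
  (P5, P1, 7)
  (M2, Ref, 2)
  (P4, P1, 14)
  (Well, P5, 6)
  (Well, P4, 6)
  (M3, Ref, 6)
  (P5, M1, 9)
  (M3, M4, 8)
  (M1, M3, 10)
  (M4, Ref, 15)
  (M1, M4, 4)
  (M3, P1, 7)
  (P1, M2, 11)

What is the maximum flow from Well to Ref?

Augment Well→P5→P1→M4→Ref: bottleneck 6, flow now 6.
Augment Well→P4→P1→M4→Ref: bottleneck 1, flow now 7.
Augment Well→P4→P1→M2→Ref: bottleneck 2, flow now 9.
Augment Well→P4→P1→P5→M1→M4→Ref: bottleneck 3, flow now 12. (uses reverse residual edge)
No augmenting path remains; maximum flow = 12.
In the residual graph, reachable from Well: {Well}.
Min-cut edges: Well→P5 (6), Well→P4 (6); capacity 6 + 6 = 12.
This cut is saturated, so no flow can exceed 12.

12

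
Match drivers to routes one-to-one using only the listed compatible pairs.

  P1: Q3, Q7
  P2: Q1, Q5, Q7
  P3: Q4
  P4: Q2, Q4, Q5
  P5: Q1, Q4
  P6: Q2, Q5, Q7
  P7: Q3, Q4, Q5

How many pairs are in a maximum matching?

6

Unit-capacity flow: source→left, listed edges, right→sink; max matching = max flow.
Augmenting path P1→Q3 (+1); matched 1.
Augmenting path P2→Q1 (+1); matched 2.
Augmenting path P3→Q4 (+1); matched 3.
Augmenting path P4→Q2 (+1); matched 4.
Augmenting path P6→Q5 (+1); matched 5.
Augmenting path P5→Q1→P2→Q7 (+1); matched 6.
No augmenting path remains; maximum matching = 6.
König certificate: {Q1, Q2, Q3, Q4, Q5, Q7} is a vertex cover of size 6 (every listed pair touches it), so no matching can be larger.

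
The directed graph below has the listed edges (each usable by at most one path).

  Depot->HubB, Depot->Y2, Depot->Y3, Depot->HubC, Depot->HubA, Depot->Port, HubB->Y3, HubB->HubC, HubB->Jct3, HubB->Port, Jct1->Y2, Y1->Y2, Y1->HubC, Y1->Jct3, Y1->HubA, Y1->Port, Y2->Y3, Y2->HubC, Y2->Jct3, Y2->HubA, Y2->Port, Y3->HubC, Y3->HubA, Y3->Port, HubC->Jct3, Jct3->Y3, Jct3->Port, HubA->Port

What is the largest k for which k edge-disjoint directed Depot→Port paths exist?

Assign every edge capacity 1; by Menger, the answer equals the max flow.
Path Depot→Port (+1); total 1.
Path Depot→HubB→Port (+1); total 2.
Path Depot→Y2→Port (+1); total 3.
Path Depot→Y3→Port (+1); total 4.
Path Depot→HubA→Port (+1); total 5.
Path Depot→HubC→Jct3→Port (+1); total 6.
No residual Depot→Port path; max flow = 6.
Certifying cut of size 6: {Depot→HubA, Depot→HubB, Depot→HubC, Depot→Port, Depot→Y2, Depot→Y3}.

6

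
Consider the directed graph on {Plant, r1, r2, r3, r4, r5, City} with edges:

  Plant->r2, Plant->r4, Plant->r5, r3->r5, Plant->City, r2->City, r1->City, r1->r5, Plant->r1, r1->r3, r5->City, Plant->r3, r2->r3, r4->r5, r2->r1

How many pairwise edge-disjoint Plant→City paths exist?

Assign every edge capacity 1; by Menger, the answer equals the max flow.
Path Plant→City (+1); total 1.
Path Plant→r1→City (+1); total 2.
Path Plant→r2→City (+1); total 3.
Path Plant→r5→City (+1); total 4.
No residual Plant→City path; max flow = 4.
Certifying cut of size 4: {Plant→City, Plant→r1, Plant→r2, r5→City}.

4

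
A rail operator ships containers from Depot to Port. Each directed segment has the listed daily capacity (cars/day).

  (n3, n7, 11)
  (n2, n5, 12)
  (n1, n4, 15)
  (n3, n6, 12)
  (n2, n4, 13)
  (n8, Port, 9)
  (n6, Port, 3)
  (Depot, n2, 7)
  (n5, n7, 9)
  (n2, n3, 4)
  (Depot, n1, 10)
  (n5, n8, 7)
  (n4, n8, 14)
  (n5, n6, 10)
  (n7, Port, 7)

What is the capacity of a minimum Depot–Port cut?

Augment Depot→n1→n4→n8→Port: bottleneck 9, flow now 9.
Augment Depot→n2→n3→n6→Port: bottleneck 3, flow now 12.
Augment Depot→n2→n3→n7→Port: bottleneck 1, flow now 13.
Augment Depot→n2→n5→n7→Port: bottleneck 3, flow now 16.
No augmenting path remains; maximum flow = 16.
By max-flow min-cut, the minimum cut capacity equals the max flow.
In the residual graph, reachable from Depot: {Depot, n1, n4, n8}.
Min-cut edges: Depot→n2 (7), n8→Port (9); capacity 7 + 9 = 16.

16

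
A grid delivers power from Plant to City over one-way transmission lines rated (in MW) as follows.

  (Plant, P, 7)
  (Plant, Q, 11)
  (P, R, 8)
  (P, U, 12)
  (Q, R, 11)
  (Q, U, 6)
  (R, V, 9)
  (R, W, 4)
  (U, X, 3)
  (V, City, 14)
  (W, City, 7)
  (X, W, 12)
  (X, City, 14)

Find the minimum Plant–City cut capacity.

16

Augment Plant→P→R→V→City: bottleneck 7, flow now 7.
Augment Plant→Q→R→V→City: bottleneck 2, flow now 9.
Augment Plant→Q→R→W→City: bottleneck 4, flow now 13.
Augment Plant→Q→U→X→City: bottleneck 3, flow now 16.
No augmenting path remains; maximum flow = 16.
By max-flow min-cut, the minimum cut capacity equals the max flow.
In the residual graph, reachable from Plant: {Plant, P, Q, R, U}.
Min-cut edges: R→V (9), R→W (4), U→X (3); capacity 9 + 4 + 3 = 16.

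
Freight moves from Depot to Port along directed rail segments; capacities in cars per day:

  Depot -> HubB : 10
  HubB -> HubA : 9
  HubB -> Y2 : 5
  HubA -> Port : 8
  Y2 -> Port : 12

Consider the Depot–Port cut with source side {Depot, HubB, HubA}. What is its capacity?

13

Edges leaving {Depot, HubB, HubA}: HubB→Y2 (5), HubA→Port (8).
Cut capacity = 5 + 8 = 13.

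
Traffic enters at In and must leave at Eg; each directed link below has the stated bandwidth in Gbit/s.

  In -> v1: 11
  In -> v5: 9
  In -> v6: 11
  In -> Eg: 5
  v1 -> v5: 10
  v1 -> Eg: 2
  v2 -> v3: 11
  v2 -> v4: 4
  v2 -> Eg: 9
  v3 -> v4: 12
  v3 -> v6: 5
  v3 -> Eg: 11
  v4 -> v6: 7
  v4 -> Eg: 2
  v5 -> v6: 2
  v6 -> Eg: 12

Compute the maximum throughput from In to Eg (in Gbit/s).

Augment In→Eg: bottleneck 5, flow now 5.
Augment In→v1→Eg: bottleneck 2, flow now 7.
Augment In→v6→Eg: bottleneck 11, flow now 18.
Augment In→v5→v6→Eg: bottleneck 1, flow now 19.
No augmenting path remains; maximum flow = 19.
In the residual graph, reachable from In: {In, v1, v5, v6}.
Min-cut edges: In→Eg (5), v1→Eg (2), v6→Eg (12); capacity 5 + 2 + 12 = 19.
This cut is saturated, so no flow can exceed 19.

19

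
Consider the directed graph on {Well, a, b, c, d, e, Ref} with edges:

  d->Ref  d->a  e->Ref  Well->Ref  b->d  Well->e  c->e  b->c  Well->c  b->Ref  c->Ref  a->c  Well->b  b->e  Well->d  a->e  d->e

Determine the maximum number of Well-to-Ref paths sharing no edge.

5

Assign every edge capacity 1; by Menger, the answer equals the max flow.
Path Well→Ref (+1); total 1.
Path Well→b→Ref (+1); total 2.
Path Well→c→Ref (+1); total 3.
Path Well→d→Ref (+1); total 4.
Path Well→e→Ref (+1); total 5.
No residual Well→Ref path; max flow = 5.
Certifying cut of size 5: {Well→Ref, Well→b, Well→c, Well→d, Well→e}.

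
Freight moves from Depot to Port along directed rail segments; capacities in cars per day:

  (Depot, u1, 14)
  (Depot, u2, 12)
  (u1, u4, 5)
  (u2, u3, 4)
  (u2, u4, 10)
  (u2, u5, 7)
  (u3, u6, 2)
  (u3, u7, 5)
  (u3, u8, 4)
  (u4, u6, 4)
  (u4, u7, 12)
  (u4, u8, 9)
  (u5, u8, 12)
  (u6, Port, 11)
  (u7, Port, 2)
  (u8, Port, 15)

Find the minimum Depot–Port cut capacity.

17

Augment Depot→u1→u4→u6→Port: bottleneck 4, flow now 4.
Augment Depot→u1→u4→u7→Port: bottleneck 1, flow now 5.
Augment Depot→u2→u3→u6→Port: bottleneck 2, flow now 7.
Augment Depot→u2→u3→u7→Port: bottleneck 1, flow now 8.
Augment Depot→u2→u3→u8→Port: bottleneck 1, flow now 9.
Augment Depot→u2→u4→u8→Port: bottleneck 8, flow now 17.
No augmenting path remains; maximum flow = 17.
By max-flow min-cut, the minimum cut capacity equals the max flow.
In the residual graph, reachable from Depot: {Depot, u1}.
Min-cut edges: Depot→u2 (12), u1→u4 (5); capacity 12 + 5 = 17.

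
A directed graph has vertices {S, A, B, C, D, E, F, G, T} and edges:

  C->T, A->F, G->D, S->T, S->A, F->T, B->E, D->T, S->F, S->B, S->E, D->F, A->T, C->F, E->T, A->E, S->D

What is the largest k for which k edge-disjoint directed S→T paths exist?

Assign every edge capacity 1; by Menger, the answer equals the max flow.
Path S→T (+1); total 1.
Path S→A→T (+1); total 2.
Path S→D→T (+1); total 3.
Path S→E→T (+1); total 4.
Path S→F→T (+1); total 5.
No residual S→T path; max flow = 5.
Certifying cut of size 5: {E→T, S→A, S→D, S→F, S→T}.

5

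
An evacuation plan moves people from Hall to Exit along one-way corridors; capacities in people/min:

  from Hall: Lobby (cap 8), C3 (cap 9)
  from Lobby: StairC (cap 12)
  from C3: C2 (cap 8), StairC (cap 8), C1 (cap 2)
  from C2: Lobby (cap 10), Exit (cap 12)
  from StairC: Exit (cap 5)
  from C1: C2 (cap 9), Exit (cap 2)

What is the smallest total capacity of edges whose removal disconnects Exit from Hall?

14

Augment Hall→Lobby→StairC→Exit: bottleneck 5, flow now 5.
Augment Hall→C3→C2→Exit: bottleneck 8, flow now 13.
Augment Hall→C3→C1→Exit: bottleneck 1, flow now 14.
No augmenting path remains; maximum flow = 14.
By max-flow min-cut, the minimum cut capacity equals the max flow.
In the residual graph, reachable from Hall: {Hall, Lobby, StairC}.
Min-cut edges: Hall→C3 (9), StairC→Exit (5); capacity 9 + 5 = 14.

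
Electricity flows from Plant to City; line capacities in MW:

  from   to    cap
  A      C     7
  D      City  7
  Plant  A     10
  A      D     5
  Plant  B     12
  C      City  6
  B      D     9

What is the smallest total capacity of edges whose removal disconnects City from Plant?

Augment Plant→A→C→City: bottleneck 6, flow now 6.
Augment Plant→A→D→City: bottleneck 4, flow now 10.
Augment Plant→B→D→City: bottleneck 3, flow now 13.
No augmenting path remains; maximum flow = 13.
By max-flow min-cut, the minimum cut capacity equals the max flow.
In the residual graph, reachable from Plant: {Plant, A, B, C, D}.
Min-cut edges: C→City (6), D→City (7); capacity 6 + 7 = 13.

13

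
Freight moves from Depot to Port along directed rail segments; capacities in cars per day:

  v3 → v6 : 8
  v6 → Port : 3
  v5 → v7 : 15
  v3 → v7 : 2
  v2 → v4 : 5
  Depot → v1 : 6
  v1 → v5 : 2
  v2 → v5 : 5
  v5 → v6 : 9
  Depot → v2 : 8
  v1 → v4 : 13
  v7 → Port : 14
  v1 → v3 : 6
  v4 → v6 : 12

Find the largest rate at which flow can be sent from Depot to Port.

Augment Depot→v1→v3→v6→Port: bottleneck 3, flow now 3.
Augment Depot→v1→v3→v7→Port: bottleneck 2, flow now 5.
Augment Depot→v1→v5→v7→Port: bottleneck 1, flow now 6.
Augment Depot→v2→v5→v7→Port: bottleneck 5, flow now 11.
Augment Depot→v2→v4→v6→v3→v1→v5→v7→Port: bottleneck 1, flow now 12. (uses reverse residual edge)
No augmenting path remains; maximum flow = 12.
In the residual graph, reachable from Depot: {Depot, v1, v2, v3, v4, v6}.
Min-cut edges: v1→v5 (2), v2→v5 (5), v3→v7 (2), v6→Port (3); capacity 2 + 5 + 2 + 3 = 12.
This cut is saturated, so no flow can exceed 12.

12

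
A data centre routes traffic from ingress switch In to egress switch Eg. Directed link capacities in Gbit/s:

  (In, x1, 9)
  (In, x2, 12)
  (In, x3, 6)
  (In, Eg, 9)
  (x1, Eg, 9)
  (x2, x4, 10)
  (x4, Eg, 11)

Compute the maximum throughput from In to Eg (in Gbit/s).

Augment In→Eg: bottleneck 9, flow now 9.
Augment In→x1→Eg: bottleneck 9, flow now 18.
Augment In→x2→x4→Eg: bottleneck 10, flow now 28.
No augmenting path remains; maximum flow = 28.
In the residual graph, reachable from In: {In, x2, x3}.
Min-cut edges: In→x1 (9), In→Eg (9), x2→x4 (10); capacity 9 + 9 + 10 = 28.
This cut is saturated, so no flow can exceed 28.

28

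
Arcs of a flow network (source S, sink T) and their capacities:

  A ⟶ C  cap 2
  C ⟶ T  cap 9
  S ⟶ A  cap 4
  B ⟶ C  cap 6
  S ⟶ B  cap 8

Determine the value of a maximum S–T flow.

Augment S→A→C→T: bottleneck 2, flow now 2.
Augment S→B→C→T: bottleneck 6, flow now 8.
No augmenting path remains; maximum flow = 8.
In the residual graph, reachable from S: {S, A, B}.
Min-cut edges: A→C (2), B→C (6); capacity 2 + 6 = 8.
This cut is saturated, so no flow can exceed 8.

8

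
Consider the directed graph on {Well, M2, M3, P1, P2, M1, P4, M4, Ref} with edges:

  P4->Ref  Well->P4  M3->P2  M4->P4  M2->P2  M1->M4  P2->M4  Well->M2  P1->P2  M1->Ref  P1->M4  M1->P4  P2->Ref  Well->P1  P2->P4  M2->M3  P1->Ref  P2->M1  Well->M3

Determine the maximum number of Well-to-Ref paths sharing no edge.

Assign every edge capacity 1; by Menger, the answer equals the max flow.
Path Well→P1→Ref (+1); total 1.
Path Well→P4→Ref (+1); total 2.
Path Well→M2→P2→Ref (+1); total 3.
Path Well→M3→P2→M1→Ref (+1); total 4.
No residual Well→Ref path; max flow = 4.
Certifying cut of size 4: {Well→M2, Well→M3, Well→P1, Well→P4}.

4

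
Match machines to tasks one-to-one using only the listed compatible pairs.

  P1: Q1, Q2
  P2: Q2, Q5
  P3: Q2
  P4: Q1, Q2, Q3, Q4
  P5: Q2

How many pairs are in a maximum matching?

Unit-capacity flow: source→left, listed edges, right→sink; max matching = max flow.
Augmenting path P1→Q1 (+1); matched 1.
Augmenting path P2→Q2 (+1); matched 2.
Augmenting path P4→Q3 (+1); matched 3.
Augmenting path P3→Q2→P2→Q5 (+1); matched 4.
No augmenting path remains; maximum matching = 4.
König certificate: {P1, P2, P4, Q2} is a vertex cover of size 4 (every listed pair touches it), so no matching can be larger.

4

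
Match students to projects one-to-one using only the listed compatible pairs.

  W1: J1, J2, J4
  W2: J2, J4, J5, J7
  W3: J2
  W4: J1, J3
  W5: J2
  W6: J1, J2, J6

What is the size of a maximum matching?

Unit-capacity flow: source→left, listed edges, right→sink; max matching = max flow.
Augmenting path W1→J1 (+1); matched 1.
Augmenting path W2→J2 (+1); matched 2.
Augmenting path W4→J3 (+1); matched 3.
Augmenting path W6→J6 (+1); matched 4.
Augmenting path W3→J2→W2→J4 (+1); matched 5.
No augmenting path remains; maximum matching = 5.
König certificate: {W1, W2, W4, W6, J2} is a vertex cover of size 5 (every listed pair touches it), so no matching can be larger.

5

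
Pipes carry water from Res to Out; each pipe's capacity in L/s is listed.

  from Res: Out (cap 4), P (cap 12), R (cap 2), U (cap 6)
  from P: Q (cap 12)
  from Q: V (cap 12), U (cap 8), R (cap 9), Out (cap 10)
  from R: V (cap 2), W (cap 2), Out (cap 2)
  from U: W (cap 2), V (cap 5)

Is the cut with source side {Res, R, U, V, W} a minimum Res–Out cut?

No — its capacity is 18, but the minimum cut has capacity 16.

Given cut capacity: 12 + 4 + 2 = 18.
Augment Res→Out: bottleneck 4, flow now 4.
Augment Res→R→Out: bottleneck 2, flow now 6.
Augment Res→P→Q→Out: bottleneck 10, flow now 16.
No augmenting path remains; maximum flow = 16.
In the residual graph, reachable from Res: {Res, P, Q, R, U, V, W}.
Min-cut edges: Res→Out (4), Q→Out (10), R→Out (2); capacity 4 + 10 + 2 = 16.
Cut capacity 18 exceeds the max flow 16, so it is not minimum.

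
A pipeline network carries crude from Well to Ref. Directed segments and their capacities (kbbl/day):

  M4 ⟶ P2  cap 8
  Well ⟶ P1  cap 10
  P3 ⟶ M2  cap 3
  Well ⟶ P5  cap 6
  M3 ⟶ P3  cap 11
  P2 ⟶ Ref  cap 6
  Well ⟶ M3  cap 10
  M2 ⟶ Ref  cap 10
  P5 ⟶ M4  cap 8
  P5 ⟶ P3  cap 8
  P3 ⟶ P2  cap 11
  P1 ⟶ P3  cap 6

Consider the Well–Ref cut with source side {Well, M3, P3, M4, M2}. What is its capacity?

45

Edges leaving {Well, M3, P3, M4, M2}: Well→P1 (10), Well→P5 (6), P3→P2 (11), M4→P2 (8), M2→Ref (10).
Cut capacity = 10 + 6 + 11 + 8 + 10 = 45.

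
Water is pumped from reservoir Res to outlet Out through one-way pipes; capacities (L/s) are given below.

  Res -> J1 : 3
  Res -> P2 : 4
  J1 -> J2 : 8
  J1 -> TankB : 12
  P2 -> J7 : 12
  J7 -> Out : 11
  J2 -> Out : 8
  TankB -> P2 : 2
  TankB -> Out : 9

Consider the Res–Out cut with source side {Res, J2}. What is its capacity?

Edges leaving {Res, J2}: Res→J1 (3), Res→P2 (4), J2→Out (8).
Cut capacity = 3 + 4 + 8 = 15.

15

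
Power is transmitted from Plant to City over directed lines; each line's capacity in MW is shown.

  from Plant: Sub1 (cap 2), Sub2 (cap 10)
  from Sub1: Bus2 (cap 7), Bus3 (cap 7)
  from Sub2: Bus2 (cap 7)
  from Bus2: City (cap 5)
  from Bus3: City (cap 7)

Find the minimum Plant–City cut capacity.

7

Augment Plant→Sub1→Bus2→City: bottleneck 2, flow now 2.
Augment Plant→Sub2→Bus2→City: bottleneck 3, flow now 5.
Augment Plant→Sub2→Bus2→Sub1→Bus3→City: bottleneck 2, flow now 7. (uses reverse residual edge)
No augmenting path remains; maximum flow = 7.
By max-flow min-cut, the minimum cut capacity equals the max flow.
In the residual graph, reachable from Plant: {Plant, Sub2, Bus2}.
Min-cut edges: Plant→Sub1 (2), Bus2→City (5); capacity 2 + 5 = 7.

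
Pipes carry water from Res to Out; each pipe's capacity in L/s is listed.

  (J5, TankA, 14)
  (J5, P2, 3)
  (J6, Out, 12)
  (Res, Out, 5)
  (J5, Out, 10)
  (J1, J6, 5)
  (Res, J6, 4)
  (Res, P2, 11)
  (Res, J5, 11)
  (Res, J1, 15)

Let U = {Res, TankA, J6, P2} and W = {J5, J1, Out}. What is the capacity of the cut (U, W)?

43

Edges leaving {Res, TankA, J6, P2}: Res→J5 (11), Res→J1 (15), Res→Out (5), J6→Out (12).
Cut capacity = 11 + 15 + 5 + 12 = 43.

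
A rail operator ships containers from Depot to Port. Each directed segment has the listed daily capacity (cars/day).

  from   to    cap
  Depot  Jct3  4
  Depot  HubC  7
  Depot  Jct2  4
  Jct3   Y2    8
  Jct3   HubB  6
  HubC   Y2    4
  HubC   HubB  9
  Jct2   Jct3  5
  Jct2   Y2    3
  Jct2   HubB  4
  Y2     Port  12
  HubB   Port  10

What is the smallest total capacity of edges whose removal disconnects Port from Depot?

Augment Depot→Jct3→Y2→Port: bottleneck 4, flow now 4.
Augment Depot→HubC→Y2→Port: bottleneck 4, flow now 8.
Augment Depot→HubC→HubB→Port: bottleneck 3, flow now 11.
Augment Depot→Jct2→Y2→Port: bottleneck 3, flow now 14.
Augment Depot→Jct2→HubB→Port: bottleneck 1, flow now 15.
No augmenting path remains; maximum flow = 15.
By max-flow min-cut, the minimum cut capacity equals the max flow.
In the residual graph, reachable from Depot: {Depot}.
Min-cut edges: Depot→Jct3 (4), Depot→HubC (7), Depot→Jct2 (4); capacity 4 + 7 + 4 = 15.

15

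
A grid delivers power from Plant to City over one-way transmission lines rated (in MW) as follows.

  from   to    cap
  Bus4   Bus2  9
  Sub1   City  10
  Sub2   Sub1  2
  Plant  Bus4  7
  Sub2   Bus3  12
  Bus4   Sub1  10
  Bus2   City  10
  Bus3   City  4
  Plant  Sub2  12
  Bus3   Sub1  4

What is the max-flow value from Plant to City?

17

Augment Plant→Sub2→Sub1→City: bottleneck 2, flow now 2.
Augment Plant→Sub2→Bus3→City: bottleneck 4, flow now 6.
Augment Plant→Bus4→Sub1→City: bottleneck 7, flow now 13.
Augment Plant→Sub2→Bus3→Sub1→City: bottleneck 1, flow now 14.
Augment Plant→Sub2→Bus3→Sub1→Bus4→Bus2→City: bottleneck 3, flow now 17. (uses reverse residual edge)
No augmenting path remains; maximum flow = 17.
In the residual graph, reachable from Plant: {Plant, Sub2, Bus3}.
Min-cut edges: Plant→Bus4 (7), Sub2→Sub1 (2), Bus3→Sub1 (4), Bus3→City (4); capacity 7 + 2 + 4 + 4 = 17.
This cut is saturated, so no flow can exceed 17.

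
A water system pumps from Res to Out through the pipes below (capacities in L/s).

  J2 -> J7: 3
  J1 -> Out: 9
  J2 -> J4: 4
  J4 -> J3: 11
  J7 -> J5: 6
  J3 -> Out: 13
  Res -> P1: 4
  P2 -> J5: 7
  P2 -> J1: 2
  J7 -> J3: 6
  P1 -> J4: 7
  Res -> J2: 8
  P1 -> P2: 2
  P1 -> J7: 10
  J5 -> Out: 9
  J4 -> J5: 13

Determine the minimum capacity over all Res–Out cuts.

11

Augment Res→P1→J4→J5→Out: bottleneck 4, flow now 4.
Augment Res→J2→J4→J5→Out: bottleneck 4, flow now 8.
Augment Res→J2→J7→J5→Out: bottleneck 1, flow now 9.
Augment Res→J2→J7→J3→Out: bottleneck 2, flow now 11.
No augmenting path remains; maximum flow = 11.
By max-flow min-cut, the minimum cut capacity equals the max flow.
In the residual graph, reachable from Res: {Res, J2}.
Min-cut edges: Res→P1 (4), J2→J4 (4), J2→J7 (3); capacity 4 + 4 + 3 = 11.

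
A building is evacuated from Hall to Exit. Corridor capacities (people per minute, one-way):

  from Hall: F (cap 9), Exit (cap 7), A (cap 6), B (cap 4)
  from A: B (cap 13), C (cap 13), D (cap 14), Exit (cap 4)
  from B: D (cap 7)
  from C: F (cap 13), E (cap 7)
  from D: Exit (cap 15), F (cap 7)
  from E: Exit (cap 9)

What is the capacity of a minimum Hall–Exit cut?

17

Augment Hall→Exit: bottleneck 7, flow now 7.
Augment Hall→A→Exit: bottleneck 4, flow now 11.
Augment Hall→A→D→Exit: bottleneck 2, flow now 13.
Augment Hall→B→D→Exit: bottleneck 4, flow now 17.
No augmenting path remains; maximum flow = 17.
By max-flow min-cut, the minimum cut capacity equals the max flow.
In the residual graph, reachable from Hall: {Hall, F}.
Min-cut edges: Hall→A (6), Hall→B (4), Hall→Exit (7); capacity 6 + 4 + 7 = 17.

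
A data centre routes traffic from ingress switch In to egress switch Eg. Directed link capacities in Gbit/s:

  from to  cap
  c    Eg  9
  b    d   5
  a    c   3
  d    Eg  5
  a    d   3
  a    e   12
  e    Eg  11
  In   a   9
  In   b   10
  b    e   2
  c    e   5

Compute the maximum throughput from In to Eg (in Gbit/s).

16

Augment In→a→c→Eg: bottleneck 3, flow now 3.
Augment In→a→d→Eg: bottleneck 3, flow now 6.
Augment In→a→e→Eg: bottleneck 3, flow now 9.
Augment In→b→d→Eg: bottleneck 2, flow now 11.
Augment In→b→e→Eg: bottleneck 2, flow now 13.
Augment In→b→d→a→e→Eg: bottleneck 3, flow now 16. (uses reverse residual edge)
No augmenting path remains; maximum flow = 16.
In the residual graph, reachable from In: {In, b}.
Min-cut edges: In→a (9), b→d (5), b→e (2); capacity 9 + 5 + 2 = 16.
This cut is saturated, so no flow can exceed 16.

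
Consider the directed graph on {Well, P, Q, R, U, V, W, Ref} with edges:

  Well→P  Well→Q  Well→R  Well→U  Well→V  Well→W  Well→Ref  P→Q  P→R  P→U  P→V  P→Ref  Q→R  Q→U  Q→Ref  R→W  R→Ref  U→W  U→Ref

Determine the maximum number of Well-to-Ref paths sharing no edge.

Assign every edge capacity 1; by Menger, the answer equals the max flow.
Path Well→Ref (+1); total 1.
Path Well→P→Ref (+1); total 2.
Path Well→Q→Ref (+1); total 3.
Path Well→R→Ref (+1); total 4.
Path Well→U→Ref (+1); total 5.
No residual Well→Ref path; max flow = 5.
Certifying cut of size 5: {Well→P, Well→Q, Well→R, Well→Ref, Well→U}.

5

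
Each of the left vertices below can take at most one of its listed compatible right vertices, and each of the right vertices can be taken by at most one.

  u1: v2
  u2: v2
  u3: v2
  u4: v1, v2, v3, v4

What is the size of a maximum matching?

Unit-capacity flow: source→left, listed edges, right→sink; max matching = max flow.
Augmenting path u1→v2 (+1); matched 1.
Augmenting path u4→v1 (+1); matched 2.
No augmenting path remains; maximum matching = 2.
König certificate: {u4, v2} is a vertex cover of size 2 (every listed pair touches it), so no matching can be larger.

2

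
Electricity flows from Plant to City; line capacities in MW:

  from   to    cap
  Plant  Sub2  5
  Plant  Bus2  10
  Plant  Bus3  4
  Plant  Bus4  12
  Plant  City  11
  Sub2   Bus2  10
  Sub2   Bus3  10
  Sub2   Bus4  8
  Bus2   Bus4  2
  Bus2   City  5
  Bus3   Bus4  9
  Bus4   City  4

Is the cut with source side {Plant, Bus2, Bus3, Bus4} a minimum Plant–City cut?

No — its capacity is 25, but the minimum cut has capacity 20.

Given cut capacity: 5 + 11 + 5 + 4 = 25.
Augment Plant→City: bottleneck 11, flow now 11.
Augment Plant→Bus2→City: bottleneck 5, flow now 16.
Augment Plant→Bus4→City: bottleneck 4, flow now 20.
No augmenting path remains; maximum flow = 20.
In the residual graph, reachable from Plant: {Plant, Sub2, Bus2, Bus3, Bus4}.
Min-cut edges: Plant→City (11), Bus2→City (5), Bus4→City (4); capacity 11 + 5 + 4 = 20.
Cut capacity 25 exceeds the max flow 20, so it is not minimum.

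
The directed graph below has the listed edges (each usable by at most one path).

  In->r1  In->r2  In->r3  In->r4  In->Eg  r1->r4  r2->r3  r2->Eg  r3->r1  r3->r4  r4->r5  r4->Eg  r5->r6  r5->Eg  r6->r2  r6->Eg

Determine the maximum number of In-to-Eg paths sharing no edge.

4

Assign every edge capacity 1; by Menger, the answer equals the max flow.
Path In→Eg (+1); total 1.
Path In→r2→Eg (+1); total 2.
Path In→r4→Eg (+1); total 3.
Path In→r1→r4→r5→Eg (+1); total 4.
No residual In→Eg path; max flow = 4.
Certifying cut of size 4: {In→Eg, In→r2, r4→Eg, r4→r5}.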